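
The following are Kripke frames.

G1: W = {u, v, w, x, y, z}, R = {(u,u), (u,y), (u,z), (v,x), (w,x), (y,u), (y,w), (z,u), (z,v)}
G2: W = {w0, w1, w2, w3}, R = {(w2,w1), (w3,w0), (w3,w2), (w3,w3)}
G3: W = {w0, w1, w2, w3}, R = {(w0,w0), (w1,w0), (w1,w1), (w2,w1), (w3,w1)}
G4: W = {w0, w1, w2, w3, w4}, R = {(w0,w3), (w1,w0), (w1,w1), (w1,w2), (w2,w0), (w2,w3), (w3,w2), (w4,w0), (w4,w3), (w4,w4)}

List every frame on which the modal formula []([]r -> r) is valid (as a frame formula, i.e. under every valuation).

G3

This is the axiom for shift-reflexivity; its first-order frame correspondent is forall x forall y (Rxy -> Ryy).
G1: fails — Ruz but not Rzz.
G2: fails — Rw3w2 but not Rw2w2.
G3: satisfies the condition.
G4: fails — Rw1w2 but not Rw2w2.
Valid on: G3.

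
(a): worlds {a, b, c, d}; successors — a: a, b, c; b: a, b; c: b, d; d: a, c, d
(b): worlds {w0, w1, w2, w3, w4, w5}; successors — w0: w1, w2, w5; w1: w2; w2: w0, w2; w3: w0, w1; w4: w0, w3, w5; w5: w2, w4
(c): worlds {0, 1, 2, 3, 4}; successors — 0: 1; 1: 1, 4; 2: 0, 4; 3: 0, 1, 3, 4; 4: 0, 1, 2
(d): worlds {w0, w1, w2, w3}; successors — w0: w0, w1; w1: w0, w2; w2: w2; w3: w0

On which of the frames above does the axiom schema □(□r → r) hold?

none

Frame correspondent (Sahlqvist): ∀x ∀y (Rxy → Ryy) — i.e. shift-reflexivity.
(a): fails — Rdc but not Rcc.
(b): fails — Rw3w1 but not Rw1w1.
(c): fails — R34 but not R44.
(d): fails — Rw0w1 but not Rw1w1.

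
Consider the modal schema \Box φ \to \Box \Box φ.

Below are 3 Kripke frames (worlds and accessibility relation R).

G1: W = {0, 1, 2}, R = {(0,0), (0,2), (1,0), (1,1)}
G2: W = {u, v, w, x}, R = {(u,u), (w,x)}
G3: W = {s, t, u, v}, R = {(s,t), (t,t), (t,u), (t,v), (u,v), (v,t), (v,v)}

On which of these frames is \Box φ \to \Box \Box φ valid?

G2

This is the axiom for transitivity; its first-order frame correspondent is \forall x \forall y \forall z (Rxy \wedge Ryz \to Rxz).
G1: fails — R10 and R02 but not R12.
G2: satisfies the condition.
G3: fails — Ruv and Rvt but not Rut.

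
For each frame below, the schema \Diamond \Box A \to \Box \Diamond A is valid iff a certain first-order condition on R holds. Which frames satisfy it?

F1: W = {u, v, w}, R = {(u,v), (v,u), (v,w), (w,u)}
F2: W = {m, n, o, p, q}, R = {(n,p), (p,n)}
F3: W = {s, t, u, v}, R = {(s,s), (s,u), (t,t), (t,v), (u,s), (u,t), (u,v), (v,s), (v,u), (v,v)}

F2

This is the axiom for convergence; its first-order frame correspondent is \forall x \forall y \forall z (Rxy \wedge Rxz \to \exists w (Ryw \wedge Rzw)).
F1: fails — Rvu and Rvw but u and w have no common successor.
F2: ✓.
F3: fails — Rut and Rus but t and s have no common successor.
Valid on: F2.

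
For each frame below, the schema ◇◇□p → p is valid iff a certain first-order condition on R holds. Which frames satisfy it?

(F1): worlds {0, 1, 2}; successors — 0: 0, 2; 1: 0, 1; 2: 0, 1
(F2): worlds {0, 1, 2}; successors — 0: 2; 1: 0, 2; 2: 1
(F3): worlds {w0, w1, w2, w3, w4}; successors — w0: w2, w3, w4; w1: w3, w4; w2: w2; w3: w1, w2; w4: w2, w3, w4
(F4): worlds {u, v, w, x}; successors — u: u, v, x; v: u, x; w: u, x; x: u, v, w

The schema corresponds to a generalized confluence (Geach) condition: ∀x ∀y (xR²y → ∃w (yRw ∧ x = w)).
(F1): fails — 1R²0 but no w with 0Rw and 1=w.
(F2): fails — 1R²1 but no w with 1Rw and 1=w.
(F3): fails — w0R²w1 but no w with w1Rw and w0=w.
(F4): fails — vR²v but no t with vRt and v=t.
Valid on no frame.

none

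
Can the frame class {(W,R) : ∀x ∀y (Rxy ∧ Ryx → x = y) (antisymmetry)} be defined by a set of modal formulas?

No — not modally definable

Modal frame validity is preserved under surjective bounded morphisms.
The 4-cycle (worlds w0,w1,w2,w3 with w0→w1→w2→w3→w0) is antisymmetric. Sending even-indexed worlds to a and odd-indexed worlds to b is a surjective bounded morphism onto the two-world frame with a↔b, which is not antisymmetric.
So no modal formula (or set of formulas) defines exactly the antisymmetric frames.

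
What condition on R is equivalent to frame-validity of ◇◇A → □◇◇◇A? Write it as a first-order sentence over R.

∀x ∀y ∀z ((xR²y ∧ xRz) → ∃w (y = w ∧ zR³w))

This is a Sahlqvist (Geach-type) schema ◇^2□^0A → □^1◇^3A.
Minimal-valuation argument: fix x; take any y with xR^2y and any z with xR^1z. Set V(A) to the set of worlds R-reachable from y in exactly 0 steps. Then □^0A holds at y, so the antecedent holds at x; validity forces ◇^3A at z, giving a w with zR^3w and yR^0w.
First-order correspondent: ∀x ∀y ∀z ((xR²y ∧ xRz) → ∃w (y = w ∧ zR³w)).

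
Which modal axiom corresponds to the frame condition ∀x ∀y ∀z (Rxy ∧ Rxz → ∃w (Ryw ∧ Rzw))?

This is convergence; the standard corresponding axiom is .2: ◇□q → □◇q.
Suppose ◇□q→□◇q is valid. Take Rxy, Rxz and set V(q)={w : Ryw}. Then □q at y so ◇□q at x, so □◇q at x, so ◇q at z, giving w with Rzw and Ryw.

◇□q → □◇q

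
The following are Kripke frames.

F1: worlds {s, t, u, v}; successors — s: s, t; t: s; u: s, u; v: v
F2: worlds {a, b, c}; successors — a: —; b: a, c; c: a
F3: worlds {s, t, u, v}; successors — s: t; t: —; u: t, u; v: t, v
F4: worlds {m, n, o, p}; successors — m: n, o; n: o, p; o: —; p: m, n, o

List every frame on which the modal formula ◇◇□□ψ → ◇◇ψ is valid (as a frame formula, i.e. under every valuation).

F1

This is the axiom for a generalized confluence (Geach) condition; its first-order frame correspondent is ∀x ∀y (xR²y → ∃w (yR²w ∧ xR²w)).
F1: condition met.
F2: fails — bR²a but no w with aR²w and bR²w.
F3: fails — uR²t but no w with tR²w and uR²w.
F4: fails — mR²o but no w with oR²w and mR²w.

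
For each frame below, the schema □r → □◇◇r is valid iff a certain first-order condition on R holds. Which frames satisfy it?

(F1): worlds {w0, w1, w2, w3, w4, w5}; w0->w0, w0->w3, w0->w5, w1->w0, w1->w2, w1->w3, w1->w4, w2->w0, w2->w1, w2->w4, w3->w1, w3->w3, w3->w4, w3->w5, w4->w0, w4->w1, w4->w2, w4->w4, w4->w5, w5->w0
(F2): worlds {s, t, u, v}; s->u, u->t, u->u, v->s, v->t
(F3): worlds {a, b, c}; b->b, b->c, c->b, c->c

The schema corresponds to a generalized confluence (Geach) condition: ∀x ∀z (xRz → ∃w (xRw ∧ zR²w)).
(F1): holds.
(F2): fails — uRt but no w with uRw and tR²w.
(F3): holds.
Valid on: (F1), (F3).

(F1), (F3)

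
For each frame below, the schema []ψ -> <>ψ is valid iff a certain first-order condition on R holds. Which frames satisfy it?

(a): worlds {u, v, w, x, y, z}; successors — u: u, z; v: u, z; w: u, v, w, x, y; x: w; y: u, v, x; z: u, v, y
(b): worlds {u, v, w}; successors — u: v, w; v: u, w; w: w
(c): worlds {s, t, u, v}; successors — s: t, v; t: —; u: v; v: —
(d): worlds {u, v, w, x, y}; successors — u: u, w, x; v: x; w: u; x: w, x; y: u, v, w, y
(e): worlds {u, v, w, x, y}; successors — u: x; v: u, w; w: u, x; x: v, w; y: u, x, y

(a), (b), (d), (e)

The schema corresponds to seriality: forall x exists y Rxy.
(a): ✓.
(b): ✓.
(c): fails — world t has no successor.
(d): ✓.
(e): ✓.
Valid on: (a), (b), (d), (e).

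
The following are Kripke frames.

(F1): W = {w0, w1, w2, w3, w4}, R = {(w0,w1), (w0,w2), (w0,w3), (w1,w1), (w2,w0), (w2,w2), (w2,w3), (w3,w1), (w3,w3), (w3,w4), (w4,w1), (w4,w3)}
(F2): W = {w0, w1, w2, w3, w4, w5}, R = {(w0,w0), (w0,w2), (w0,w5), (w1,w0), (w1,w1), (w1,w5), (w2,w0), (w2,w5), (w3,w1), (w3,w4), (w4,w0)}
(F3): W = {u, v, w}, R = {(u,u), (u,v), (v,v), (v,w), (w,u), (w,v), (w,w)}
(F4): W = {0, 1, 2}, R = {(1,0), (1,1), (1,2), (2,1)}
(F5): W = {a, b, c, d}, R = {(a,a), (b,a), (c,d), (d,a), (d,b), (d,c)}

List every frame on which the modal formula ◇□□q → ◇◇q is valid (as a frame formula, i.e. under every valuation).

(F1), (F3), (F5)

Frame correspondent (Sahlqvist): ∀x ∀y (xRy → ∃w (yR²w ∧ xR²w)) — i.e. a generalized confluence (Geach) condition.
(F1): holds.
(F2): fails — w0Rw5 but no w with w5R²w and w0R²w.
(F3): holds.
(F4): fails — 1R0 but no w with 0R²w and 1R²w.
(F5): holds.
Valid on: (F1), (F3), (F5).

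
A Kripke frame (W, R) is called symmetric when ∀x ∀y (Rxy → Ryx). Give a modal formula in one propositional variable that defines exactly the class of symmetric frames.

s → □◇s

This is symmetry; the standard corresponding axiom is B: s → □◇s.
Suppose s→□◇s is valid. Take Rxy and set V(s)={x}. Then s at x, so □◇s at x, so ◇s at y, so some z with Ryz has s; z=x, i.e. Ryx.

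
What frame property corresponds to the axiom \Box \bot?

emptiness of R: \forall x \forall y \neg Rxy

□⊥ is valid iff no world has any successor (otherwise □⊥ fails at any world with one).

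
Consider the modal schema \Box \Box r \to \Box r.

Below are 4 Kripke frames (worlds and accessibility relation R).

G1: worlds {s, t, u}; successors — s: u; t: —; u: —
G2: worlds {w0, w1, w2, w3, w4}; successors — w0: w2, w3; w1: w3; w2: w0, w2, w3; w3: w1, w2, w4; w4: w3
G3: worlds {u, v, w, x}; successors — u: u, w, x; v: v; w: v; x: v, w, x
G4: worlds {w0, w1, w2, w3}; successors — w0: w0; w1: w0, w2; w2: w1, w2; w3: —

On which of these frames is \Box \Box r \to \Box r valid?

G3, G4

This is the axiom for density; its first-order frame correspondent is \forall x \forall y (Rxy \to \exists z (Rxz \wedge Rzy)).
G1: fails — Rsu but no z with Rsz and Rzu.
G2: fails — Rw3w1 but no z with Rw3z and Rzw1.
G3: condition met.
G4: condition met.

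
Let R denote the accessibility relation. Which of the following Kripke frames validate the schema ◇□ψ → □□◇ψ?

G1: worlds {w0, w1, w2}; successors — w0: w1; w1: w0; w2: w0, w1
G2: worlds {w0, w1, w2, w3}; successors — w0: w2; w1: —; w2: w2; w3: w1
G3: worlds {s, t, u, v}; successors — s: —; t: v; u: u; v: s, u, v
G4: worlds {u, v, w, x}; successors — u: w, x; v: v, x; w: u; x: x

Frame correspondent (Sahlqvist): ∀x ∀y ∀z ((xRy ∧ xR²z) → ∃w (yRw ∧ zRw)) — i.e. a generalized confluence (Geach) condition.
G1: fails — w0Rw1, w0R²w0 but no w with w1Rw and w0Rw.
G2: condition met.
G3: fails — tRv, tR²s but no w with vRw and sRw.
G4: fails — uRw, uR²u but no t with wRt and uRt.
Valid on: G2.

G2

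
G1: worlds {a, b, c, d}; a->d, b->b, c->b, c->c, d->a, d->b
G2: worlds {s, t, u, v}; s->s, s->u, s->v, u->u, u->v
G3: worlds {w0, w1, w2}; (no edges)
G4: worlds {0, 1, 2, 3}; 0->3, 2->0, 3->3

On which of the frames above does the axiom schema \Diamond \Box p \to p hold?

G3

This is the axiom for symmetry; its first-order frame correspondent is \forall x \forall y (Rxy \to Ryx).
G1: fails — Rcb but not Rbc.
G2: fails — Ruv but not Rvu.
G3: ✓.
G4: fails — R20 but not R02.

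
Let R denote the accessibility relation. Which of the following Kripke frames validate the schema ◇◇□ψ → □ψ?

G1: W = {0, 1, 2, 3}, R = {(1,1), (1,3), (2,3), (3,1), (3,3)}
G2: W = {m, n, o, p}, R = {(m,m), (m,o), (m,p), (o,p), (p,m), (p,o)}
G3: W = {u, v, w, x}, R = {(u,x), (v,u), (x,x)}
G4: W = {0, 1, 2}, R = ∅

G1, G4

This is the axiom for a generalized confluence (Geach) condition; its first-order frame correspondent is ∀x ∀y ∀z ((xR²y ∧ xRz) → ∃w (yRw ∧ z = w)).
G1: holds.
G2: fails — mR²o, mRm but no w with oRw and m=w.
G3: fails — vR²x, vRu but no t with xRt and u=t.
G4: holds.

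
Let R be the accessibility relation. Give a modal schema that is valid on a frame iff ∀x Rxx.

This is reflexivity; the standard corresponding axiom is T: □s → s.

□s → s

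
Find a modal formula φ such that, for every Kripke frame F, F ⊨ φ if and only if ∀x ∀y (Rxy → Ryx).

A defining formula is s → □◇s (the B axiom).

s → □◇s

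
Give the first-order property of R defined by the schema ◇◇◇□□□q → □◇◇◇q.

This is a Sahlqvist (Geach-type) schema ◇^3□^3q → □^1◇^3q.
Minimal-valuation argument: fix x; take any y with xR^3y and any z with xR^1z. Set V(q) to the set of worlds R-reachable from y in exactly 3 steps. Then □^3q holds at y, so the antecedent holds at x; validity forces ◇^3q at z, giving a w with zR^3w and yR^3w.
First-order correspondent: ∀x ∀y ∀z ((xR³y ∧ xRz) → ∃w (yR³w ∧ zR³w)).

∀x ∀y ∀z ((xR³y ∧ xRz) → ∃w (yR³w ∧ zR³w))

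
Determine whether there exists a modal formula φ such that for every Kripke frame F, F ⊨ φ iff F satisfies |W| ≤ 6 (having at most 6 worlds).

No — not modally definable

If a class were modally definable it would be closed under disjoint unions (Goldblatt–Thomason).
Any modal formula valid on each of 7 disjoint one-world frames is valid on their disjoint union (validity is preserved under disjoint unions). Each one-world frame has |W|=1≤6, but the union has |W|=7.
So no modal formula (or set of formulas) defines exactly the |W|≤6 frames.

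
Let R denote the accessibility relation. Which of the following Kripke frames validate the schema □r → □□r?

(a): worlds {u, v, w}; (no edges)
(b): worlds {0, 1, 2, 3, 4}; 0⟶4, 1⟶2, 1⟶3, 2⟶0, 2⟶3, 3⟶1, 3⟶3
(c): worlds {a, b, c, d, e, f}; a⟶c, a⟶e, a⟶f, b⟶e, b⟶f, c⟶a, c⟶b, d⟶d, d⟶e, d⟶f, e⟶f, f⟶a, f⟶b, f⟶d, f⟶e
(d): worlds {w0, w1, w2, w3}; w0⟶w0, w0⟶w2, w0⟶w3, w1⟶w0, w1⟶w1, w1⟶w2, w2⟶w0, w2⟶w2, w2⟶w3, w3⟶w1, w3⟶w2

The schema corresponds to transitivity: ∀x ∀y ∀z (Rxy ∧ Ryz → Rxz).
(a): holds.
(b): fails — R31 and R12 but not R32.
(c): fails — Rbf and Rfd but not Rbd.
(d): fails — Rw1w0 and Rw0w3 but not Rw1w3.
Valid on: (a).

(a)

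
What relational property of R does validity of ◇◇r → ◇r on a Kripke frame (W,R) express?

Transitivity

Equivalently (dual form): □r → □□r.
Suppose □r→□□r is valid. Take Rxy, Ryz and set V(r)={w : Rxw}. Then □r at x, so □□r at x, so □r at y, so r at z, i.e. Rxz.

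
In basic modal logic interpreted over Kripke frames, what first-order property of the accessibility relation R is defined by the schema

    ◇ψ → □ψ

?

partial functionality

Suppose ◇ψ→□ψ is valid. Take Rxy, Rxz and set V(ψ)={y}. Then ◇ψ at x, so □ψ at x, so ψ at z, i.e. z=y.
Conversely, on a frame with partial functionality the schema holds at every world under every valuation.
So the correspondent is partial functionality.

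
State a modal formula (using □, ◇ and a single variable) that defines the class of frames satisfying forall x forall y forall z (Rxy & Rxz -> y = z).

This is partial functionality; the standard corresponding axiom is CD: ◇s → □s.
Suppose ◇s→□s is valid. Take Rxy, Rxz and set V(s)={y}. Then ◇s at x, so □s at x, so s at z, i.e. z=y.

◇s → □s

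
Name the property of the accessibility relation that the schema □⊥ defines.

emptiness of R: ∀x ∀y ¬Rxy

□⊥ is valid iff no world has any successor (otherwise □⊥ fails at any world with one).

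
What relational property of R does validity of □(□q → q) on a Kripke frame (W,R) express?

Suppose □(□q→q) is valid. Take Rxy and set V(q)={w : Ryw}. Then at y, □q holds; since □(□q→q) at x, □q→q at y, so q at y, i.e. Ryy.

shift-reflexivity: ∀x ∀y (Rxy → Ryy)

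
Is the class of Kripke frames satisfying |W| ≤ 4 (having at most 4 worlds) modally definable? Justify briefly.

No

Modal frame validity is preserved under disjoint unions.
Any modal formula valid on each of 5 disjoint one-world frames is valid on their disjoint union (validity is preserved under disjoint unions). Each one-world frame has |W|=1≤4, but the union has |W|=5.
So no modal formula (or set of formulas) defines exactly the |W|≤4 frames.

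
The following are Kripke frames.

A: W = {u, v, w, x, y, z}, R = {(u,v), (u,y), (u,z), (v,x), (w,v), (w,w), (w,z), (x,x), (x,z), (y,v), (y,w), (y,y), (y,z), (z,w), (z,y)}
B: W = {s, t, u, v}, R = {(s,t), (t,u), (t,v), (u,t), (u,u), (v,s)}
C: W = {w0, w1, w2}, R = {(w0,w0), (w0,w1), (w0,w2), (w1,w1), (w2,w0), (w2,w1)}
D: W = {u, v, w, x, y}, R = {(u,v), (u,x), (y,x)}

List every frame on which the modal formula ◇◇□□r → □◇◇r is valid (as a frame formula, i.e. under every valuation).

The schema corresponds to a generalized confluence (Geach) condition: ∀x ∀y ∀z ((xR²y ∧ xRz) → ∃w (yR²w ∧ zR²w)).
A: condition met.
B: fails — tR²s, tRv but no w with sR²w and vR²w.
C: condition met.
D: condition met.
Valid on: A, C, D.

A, C, D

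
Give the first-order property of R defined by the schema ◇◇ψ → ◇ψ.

∀x ∀y (xR²y → ∃w (y = w ∧ xRw))

This is a Sahlqvist (Geach-type) schema ◇^2□^0ψ → □^0◇^1ψ.
Minimal-valuation argument: fix x; take any y with xR^2y and any z with xR^0z. Set V(ψ) to the set of worlds R-reachable from y in exactly 0 steps. Then □^0ψ holds at y, so the antecedent holds at x; validity forces ◇^1ψ at z, giving a w with zR^1w and yR^0w.
First-order correspondent: ∀x ∀y (xR²y → ∃w (y = w ∧ xRw)).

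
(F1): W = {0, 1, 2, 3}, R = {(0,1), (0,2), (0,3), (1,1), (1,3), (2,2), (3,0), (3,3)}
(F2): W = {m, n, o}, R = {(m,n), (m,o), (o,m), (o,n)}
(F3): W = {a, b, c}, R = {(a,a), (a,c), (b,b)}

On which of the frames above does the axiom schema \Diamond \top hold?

(F1)

Frame correspondent (Sahlqvist): \forall x \exists y Rxy — i.e. seriality.
(F1): ✓.
(F2): fails — world n has no successor.
(F3): fails — world c has no successor.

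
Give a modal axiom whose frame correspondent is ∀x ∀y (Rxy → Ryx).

This is symmetry; the standard corresponding axiom is B: r → □◇r.
Suppose r→□◇r is valid. Take Rxy and set V(r)={x}. Then r at x, so □◇r at x, so ◇r at y, so some z with Ryz has r; z=x, i.e. Ryx.

r → □◇r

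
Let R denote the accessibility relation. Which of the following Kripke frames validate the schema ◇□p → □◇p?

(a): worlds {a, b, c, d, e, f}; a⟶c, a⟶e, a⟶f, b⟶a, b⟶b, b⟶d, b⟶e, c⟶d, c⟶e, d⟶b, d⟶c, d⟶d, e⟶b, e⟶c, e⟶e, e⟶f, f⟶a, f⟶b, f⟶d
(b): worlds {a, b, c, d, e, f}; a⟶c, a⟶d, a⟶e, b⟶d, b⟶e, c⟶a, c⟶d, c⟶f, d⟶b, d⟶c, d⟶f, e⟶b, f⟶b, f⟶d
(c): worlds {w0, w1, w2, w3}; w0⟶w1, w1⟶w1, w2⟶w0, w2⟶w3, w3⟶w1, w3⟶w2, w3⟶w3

Frame correspondent (Sahlqvist): ∀x ∀y ∀z (Rxy ∧ Rxz → ∃w (Ryw ∧ Rzw)) — i.e. convergence.
(a): condition met.
(b): fails — Rae and Rac but e and c have no common successor.
(c): fails — Rw3w1 and Rw3w2 but w1 and w2 have no common successor.
Valid on: (a).

(a)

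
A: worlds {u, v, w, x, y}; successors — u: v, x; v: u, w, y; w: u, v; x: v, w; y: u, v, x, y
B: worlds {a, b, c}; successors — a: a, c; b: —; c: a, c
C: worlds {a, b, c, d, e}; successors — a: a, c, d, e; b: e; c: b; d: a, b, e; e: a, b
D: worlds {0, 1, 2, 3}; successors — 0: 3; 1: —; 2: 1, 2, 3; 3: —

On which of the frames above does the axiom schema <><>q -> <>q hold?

This is the axiom for transitivity; its first-order frame correspondent is forall x forall y forall z (Rxy & Ryz -> Rxz).
A: fails — Ruv and Rvw but not Ruw.
B: satisfies the condition.
C: fails — Reb and Rbe but not Ree.
D: satisfies the condition.

B, D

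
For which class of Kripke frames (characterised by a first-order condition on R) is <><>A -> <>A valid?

transitivity

Replacing A by ¬A and contraposing gives the equivalent schema □A → □□A.
Suppose □A→□□A is valid. Take Rxy, Ryz and set V(A)={w : Rxw}. Then □A at x, so □□A at x, so □A at y, so A at z, i.e. Rxz.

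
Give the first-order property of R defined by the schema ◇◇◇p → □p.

This is a Sahlqvist (Geach-type) schema ◇^3□^0p → □^1◇^0p.
Minimal-valuation argument: fix x; take any y with xR^3y and any z with xR^1z. Set V(p) to the set of worlds R-reachable from y in exactly 0 steps. Then □^0p holds at y, so the antecedent holds at x; validity forces ◇^0p at z, giving a w with zR^0w and yR^0w.
First-order correspondent: ∀x ∀y ∀z ((xR³y ∧ xRz) → ∃w (y = w ∧ z = w)).

∀x ∀y ∀z ((xR³y ∧ xRz) → ∃w (y = w ∧ z = w))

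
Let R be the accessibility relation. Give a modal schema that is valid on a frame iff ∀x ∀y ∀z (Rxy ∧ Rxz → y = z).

This is partial functionality; the standard corresponding axiom is CD: ◇q → □q.

◇q → □q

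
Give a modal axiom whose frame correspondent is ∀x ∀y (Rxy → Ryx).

p → □◇p

A defining formula is p → □◇p (the B axiom).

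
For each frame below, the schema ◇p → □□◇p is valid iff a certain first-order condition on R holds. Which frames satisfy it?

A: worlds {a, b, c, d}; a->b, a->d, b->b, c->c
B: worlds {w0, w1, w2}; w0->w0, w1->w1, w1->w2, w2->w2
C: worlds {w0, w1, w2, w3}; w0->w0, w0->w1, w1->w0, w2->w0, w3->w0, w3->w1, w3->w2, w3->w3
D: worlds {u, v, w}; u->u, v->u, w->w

D

Frame correspondent (Sahlqvist): ∀x ∀y ∀z ((xRy ∧ xR²z) → ∃w (y = w ∧ zRw)) — i.e. a generalized confluence (Geach) condition.
A: fails — aRd, aR²b but no w with d=w and bRw.
B: fails — w1Rw1, w1R²w2 but no w with w1=w and w2Rw.
C: fails — w0Rw1, w0R²w1 but no w with w1=w and w1Rw.
D: satisfies the condition.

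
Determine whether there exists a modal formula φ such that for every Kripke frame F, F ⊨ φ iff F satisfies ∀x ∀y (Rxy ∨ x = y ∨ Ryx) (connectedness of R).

No — not modally definable

Modal frame validity is preserved under disjoint unions.
Take 3 disjoint single-world reflexive frames: each is trivially connected, but their disjoint union has 3 worlds with no edge between distinct components, so it is not connected.
So no modal formula (or set of formulas) defines exactly the connected frames.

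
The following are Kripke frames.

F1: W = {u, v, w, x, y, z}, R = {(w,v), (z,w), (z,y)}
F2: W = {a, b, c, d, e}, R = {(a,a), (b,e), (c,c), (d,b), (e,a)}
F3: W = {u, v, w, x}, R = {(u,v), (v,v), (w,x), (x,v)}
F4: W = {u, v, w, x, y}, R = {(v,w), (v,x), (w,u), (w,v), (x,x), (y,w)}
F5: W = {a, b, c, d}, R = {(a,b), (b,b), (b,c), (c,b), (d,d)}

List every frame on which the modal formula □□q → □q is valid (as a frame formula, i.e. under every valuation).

F5

Frame correspondent (Sahlqvist): ∀x ∀y (Rxy → ∃z (Rxz ∧ Rzy)) — i.e. density.
F1: fails — Rzy but no t with Rzt and Rty.
F2: fails — Rbe but no z with Rbz and Rze.
F3: fails — Rwx but no z with Rwz and Rzx.
F4: fails — Rwu but no z with Rwz and Rzu.
F5: ✓.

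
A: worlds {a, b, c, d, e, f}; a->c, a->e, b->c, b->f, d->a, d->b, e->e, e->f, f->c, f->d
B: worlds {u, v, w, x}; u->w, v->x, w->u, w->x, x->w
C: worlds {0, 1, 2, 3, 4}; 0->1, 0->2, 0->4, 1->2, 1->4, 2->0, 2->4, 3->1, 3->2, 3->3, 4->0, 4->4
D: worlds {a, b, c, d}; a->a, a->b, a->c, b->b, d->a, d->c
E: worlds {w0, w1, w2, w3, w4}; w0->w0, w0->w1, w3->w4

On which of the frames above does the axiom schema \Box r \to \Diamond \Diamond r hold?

C

The schema corresponds to a generalized confluence (Geach) condition: \forall x \exists w (xRw \wedge x R^2 w).
A: fails — at c but no w with cRw and cR²w.
B: fails — at u but no t with uRt and uR²t.
C: satisfies the condition.
D: fails — at c but no w with cRw and cR²w.
E: fails — at w1 but no w with w1Rw and w1R²w.
Valid on: C.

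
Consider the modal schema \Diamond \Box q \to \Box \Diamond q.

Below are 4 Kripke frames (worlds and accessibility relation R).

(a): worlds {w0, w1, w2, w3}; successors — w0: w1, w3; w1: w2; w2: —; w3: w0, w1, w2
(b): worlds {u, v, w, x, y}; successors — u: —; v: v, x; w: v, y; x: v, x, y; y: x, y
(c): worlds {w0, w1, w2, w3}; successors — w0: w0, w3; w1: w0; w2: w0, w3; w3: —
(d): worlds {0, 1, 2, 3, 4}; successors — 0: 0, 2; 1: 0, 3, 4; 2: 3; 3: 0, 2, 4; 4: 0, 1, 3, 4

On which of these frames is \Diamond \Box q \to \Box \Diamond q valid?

Frame correspondent (Sahlqvist): \forall x \forall y \forall z (Rxy \wedge Rxz \to \exists w (Ryw \wedge Rzw)) — i.e. convergence.
(a): fails — Rw1w2 and Rw1w2 but w2 and w2 have no common successor.
(b): condition met.
(c): fails — Rw0w0 and Rw0w3 but w0 and w3 have no common successor.
(d): fails — R00 and R02 but 0 and 2 have no common successor.
Valid on: (b).

(b)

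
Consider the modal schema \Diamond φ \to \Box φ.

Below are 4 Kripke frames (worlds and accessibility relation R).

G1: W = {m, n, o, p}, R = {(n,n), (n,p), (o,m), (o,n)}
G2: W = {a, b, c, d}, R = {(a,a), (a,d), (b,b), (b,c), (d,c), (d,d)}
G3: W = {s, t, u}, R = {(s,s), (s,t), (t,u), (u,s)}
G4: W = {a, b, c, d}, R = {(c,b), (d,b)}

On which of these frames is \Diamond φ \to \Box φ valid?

Frame correspondent (Sahlqvist): \forall x \forall y \forall z (Rxy \wedge Rxz \to y = z) — i.e. partial functionality.
G1: fails — n sees both n and p.
G2: fails — a sees both a and d.
G3: fails — s sees both s and t.
G4: satisfies the condition.

G4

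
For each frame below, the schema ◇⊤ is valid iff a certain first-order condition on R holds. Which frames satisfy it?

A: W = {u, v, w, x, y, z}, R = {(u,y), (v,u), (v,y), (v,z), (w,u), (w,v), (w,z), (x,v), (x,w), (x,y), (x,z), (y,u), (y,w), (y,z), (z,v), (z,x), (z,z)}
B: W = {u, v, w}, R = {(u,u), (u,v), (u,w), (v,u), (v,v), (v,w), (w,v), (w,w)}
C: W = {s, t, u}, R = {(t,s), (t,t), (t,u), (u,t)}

A, B

The schema corresponds to seriality: ∀x ∃y Rxy.
A: condition met.
B: condition met.
C: fails — world s has no successor.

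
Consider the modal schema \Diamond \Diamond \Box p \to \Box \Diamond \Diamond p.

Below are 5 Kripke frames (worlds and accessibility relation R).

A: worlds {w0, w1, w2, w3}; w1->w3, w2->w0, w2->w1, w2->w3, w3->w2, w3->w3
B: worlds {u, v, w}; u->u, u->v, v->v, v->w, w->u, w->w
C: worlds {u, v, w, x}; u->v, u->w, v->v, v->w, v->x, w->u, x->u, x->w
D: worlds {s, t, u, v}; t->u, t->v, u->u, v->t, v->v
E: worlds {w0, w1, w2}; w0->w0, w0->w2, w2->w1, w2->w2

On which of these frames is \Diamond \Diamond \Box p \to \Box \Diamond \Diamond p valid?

B

The schema corresponds to a generalized confluence (Geach) condition: \forall x \forall y \forall z ((x R^2 y \wedge xRz) \to \exists w (yRw \wedge z R^2 w)).
A: fails — w2R²w2, w2Rw0 but no w with w2Rw and w0R²w.
B: satisfies the condition.
C: fails — uR²w, uRw but no t with wRt and wR²t.
D: fails — tR²v, tRu but no w with vRw and uR²w.
E: fails — w0R²w1, w0Rw0 but no w with w1Rw and w0R²w.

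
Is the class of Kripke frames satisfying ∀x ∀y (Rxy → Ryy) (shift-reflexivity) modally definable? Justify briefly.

This is a Sahlqvist condition; the T□ axiom □(□q → q) defines it.

Yes — defined by □(□q → q)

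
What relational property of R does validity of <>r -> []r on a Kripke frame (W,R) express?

Partial functionality

Suppose ◇r→□r is valid. Take Rxy, Rxz and set V(r)={y}. Then ◇r at x, so □r at x, so r at z, i.e. z=y.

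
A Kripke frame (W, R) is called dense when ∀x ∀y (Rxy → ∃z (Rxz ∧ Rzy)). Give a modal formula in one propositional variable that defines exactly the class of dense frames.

□□r → □r

The condition is density. The C4 schema □□r → □r defines it.
Suppose □□r→□r is valid. Take Rxy and set V(r)={w : xR²w}. Then □□r at x, so □r at x, so r at y, i.e. ∃z(Rxz∧Rzy).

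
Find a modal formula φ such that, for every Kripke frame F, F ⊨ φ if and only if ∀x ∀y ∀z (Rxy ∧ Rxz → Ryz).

◇q → □◇q

The condition is the Euclidean property. The 5 schema ◇q → □◇q defines it.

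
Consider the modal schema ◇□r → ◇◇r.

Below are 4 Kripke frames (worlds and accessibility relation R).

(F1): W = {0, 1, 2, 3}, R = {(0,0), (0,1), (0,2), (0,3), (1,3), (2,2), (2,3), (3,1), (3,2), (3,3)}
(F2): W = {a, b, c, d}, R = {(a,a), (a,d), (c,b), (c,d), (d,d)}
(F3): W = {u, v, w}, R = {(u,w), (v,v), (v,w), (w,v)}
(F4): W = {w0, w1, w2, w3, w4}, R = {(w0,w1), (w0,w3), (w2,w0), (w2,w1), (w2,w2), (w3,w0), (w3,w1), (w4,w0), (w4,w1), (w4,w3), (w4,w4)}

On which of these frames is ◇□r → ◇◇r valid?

The schema corresponds to a generalized confluence (Geach) condition: ∀x ∀y (xRy → ∃w (yRw ∧ xR²w)).
(F1): ✓.
(F2): fails — cRb but no w with bRw and cR²w.
(F3): ✓.
(F4): fails — w0Rw1 but no w with w1Rw and w0R²w.
Valid on: (F1), (F3).

(F1), (F3)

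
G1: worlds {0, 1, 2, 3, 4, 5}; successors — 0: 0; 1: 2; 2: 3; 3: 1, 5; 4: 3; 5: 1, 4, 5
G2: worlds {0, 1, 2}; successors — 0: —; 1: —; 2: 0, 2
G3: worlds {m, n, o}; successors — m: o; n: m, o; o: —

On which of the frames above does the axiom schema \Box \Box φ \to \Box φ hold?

Frame correspondent (Sahlqvist): \forall x \forall y (Rxy \to \exists z (Rxz \wedge Rzy)) — i.e. density.
G1: fails — R12 but no z with R1z and Rz2.
G2: holds.
G3: fails — Rnm but no z with Rnz and Rzm.
Valid on: G2.

G2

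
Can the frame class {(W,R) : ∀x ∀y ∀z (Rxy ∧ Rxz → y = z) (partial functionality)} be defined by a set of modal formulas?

Definable; ◇r → □r defines it

Yes: it is partial functionality, defined by the CD schema ◇r → □r.
Suppose ◇r→□r is valid. Take Rxy, Rxz and set V(r)={y}. Then ◇r at x, so □r at x, so r at z, i.e. z=y.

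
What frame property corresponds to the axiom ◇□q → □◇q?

Suppose ◇□q→□◇q is valid. Take Rxy, Rxz and set V(q)={w : Ryw}. Then □q at y so ◇□q at x, so □◇q at x, so ◇q at z, giving w with Rzw and Ryw.

convergence: ∀x ∀y ∀z (Rxy ∧ Rxz → ∃w (Ryw ∧ Rzw))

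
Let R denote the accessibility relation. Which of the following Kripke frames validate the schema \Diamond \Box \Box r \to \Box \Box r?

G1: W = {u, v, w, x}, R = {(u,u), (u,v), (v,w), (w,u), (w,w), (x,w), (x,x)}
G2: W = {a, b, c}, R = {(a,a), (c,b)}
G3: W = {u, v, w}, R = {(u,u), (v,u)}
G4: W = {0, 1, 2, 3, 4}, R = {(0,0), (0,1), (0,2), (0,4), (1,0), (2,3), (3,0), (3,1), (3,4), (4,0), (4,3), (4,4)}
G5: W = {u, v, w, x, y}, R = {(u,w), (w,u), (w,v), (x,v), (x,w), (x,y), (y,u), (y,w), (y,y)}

G2, G3

This is the axiom for a generalized confluence (Geach) condition; its first-order frame correspondent is \forall x \forall y \forall z ((xRy \wedge x R^2 z) \to \exists w (y R^2 w \wedge z = w)).
G1: fails — uRv, uR²v but no t with vR²t and v=t.
G2: condition met.
G3: condition met.
G4: fails — 0R1, 0R²3 but no w with 1R²w and 3=w.
G5: fails — uRw, uR²u but no t with wR²t and u=t.
Valid on: G2, G3.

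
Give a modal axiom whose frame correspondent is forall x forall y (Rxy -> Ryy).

□(□s → s)

The condition is shift-reflexivity. The T□ schema □(□s → s) defines it.
Suppose □(□s→s) is valid. Take Rxy and set V(s)={w : Ryw}. Then at y, □s holds; since □(□s→s) at x, □s→s at y, so s at y, i.e. Ryy.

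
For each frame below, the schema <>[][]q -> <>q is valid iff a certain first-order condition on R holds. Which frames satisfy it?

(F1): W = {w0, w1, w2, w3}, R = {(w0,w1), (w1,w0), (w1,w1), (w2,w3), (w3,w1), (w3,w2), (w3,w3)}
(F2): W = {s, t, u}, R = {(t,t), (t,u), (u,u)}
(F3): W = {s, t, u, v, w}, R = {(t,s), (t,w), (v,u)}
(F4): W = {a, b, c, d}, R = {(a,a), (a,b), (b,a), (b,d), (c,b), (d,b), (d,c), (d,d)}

(F1), (F2), (F4)

Frame correspondent (Sahlqvist): forall x forall y (xRy -> exists w (y R^2 w & xRw)) — i.e. a generalized confluence (Geach) condition.
(F1): holds.
(F2): holds.
(F3): fails — tRs but no w* with sR²w* and tRw*.
(F4): holds.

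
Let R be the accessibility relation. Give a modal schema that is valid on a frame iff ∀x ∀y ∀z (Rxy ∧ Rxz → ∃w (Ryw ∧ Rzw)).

This is convergence; the standard corresponding axiom is .2: ◇□r → □◇r.
Suppose ◇□r→□◇r is valid. Take Rxy, Rxz and set V(r)={w : Ryw}. Then □r at y so ◇□r at x, so □◇r at x, so ◇r at z, giving w with Rzw and Ryw.

◇□r → □◇r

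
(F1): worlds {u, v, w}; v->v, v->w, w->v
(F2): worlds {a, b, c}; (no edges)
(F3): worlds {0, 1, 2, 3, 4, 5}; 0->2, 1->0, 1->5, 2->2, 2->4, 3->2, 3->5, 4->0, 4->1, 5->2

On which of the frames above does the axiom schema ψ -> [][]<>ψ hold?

(F2)

Frame correspondent (Sahlqvist): forall x forall z (x R^2 z -> exists w (x = w & zRw)) — i.e. a generalized confluence (Geach) condition.
(F1): fails — wR²w but no t with w=t and wRt.
(F2): ✓.
(F3): fails — 0R²2 but no w with 0=w and 2Rw.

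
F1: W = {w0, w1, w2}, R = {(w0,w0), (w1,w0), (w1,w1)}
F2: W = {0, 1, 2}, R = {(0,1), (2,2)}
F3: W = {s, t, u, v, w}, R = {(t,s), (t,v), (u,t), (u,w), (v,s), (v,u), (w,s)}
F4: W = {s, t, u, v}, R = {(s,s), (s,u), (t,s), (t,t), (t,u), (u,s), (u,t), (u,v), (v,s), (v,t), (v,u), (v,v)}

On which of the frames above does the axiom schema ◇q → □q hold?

This is the axiom for partial functionality; its first-order frame correspondent is ∀x ∀y ∀z (Rxy ∧ Rxz → y = z).
F1: fails — w1 sees both w0 and w1.
F2: holds.
F3: fails — t sees both s and v.
F4: fails — s sees both s and u.

F2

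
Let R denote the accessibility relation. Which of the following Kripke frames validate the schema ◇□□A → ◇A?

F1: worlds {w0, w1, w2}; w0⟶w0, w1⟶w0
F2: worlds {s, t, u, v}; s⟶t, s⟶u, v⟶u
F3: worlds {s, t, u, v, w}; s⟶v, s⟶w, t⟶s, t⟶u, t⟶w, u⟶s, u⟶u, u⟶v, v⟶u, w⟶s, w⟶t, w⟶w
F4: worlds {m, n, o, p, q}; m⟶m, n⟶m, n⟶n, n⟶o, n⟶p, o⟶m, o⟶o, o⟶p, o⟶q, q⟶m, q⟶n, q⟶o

This is the axiom for a generalized confluence (Geach) condition; its first-order frame correspondent is ∀x ∀y (xRy → ∃w (yR²w ∧ xRw)).
F1: condition met.
F2: fails — sRt but no w with tR²w and sRw.
F3: condition met.
F4: fails — nRp but no w with pR²w and nRw.
Valid on: F1, F3.

F1, F3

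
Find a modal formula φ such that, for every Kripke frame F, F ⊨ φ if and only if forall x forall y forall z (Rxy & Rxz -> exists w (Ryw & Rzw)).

This is convergence; the standard corresponding axiom is .2: ◇□p → □◇p.
Suppose ◇□p→□◇p is valid. Take Rxy, Rxz and set V(p)={w : Ryw}. Then □p at y so ◇□p at x, so □◇p at x, so ◇p at z, giving w with Rzw and Ryw.

◇□p → □◇p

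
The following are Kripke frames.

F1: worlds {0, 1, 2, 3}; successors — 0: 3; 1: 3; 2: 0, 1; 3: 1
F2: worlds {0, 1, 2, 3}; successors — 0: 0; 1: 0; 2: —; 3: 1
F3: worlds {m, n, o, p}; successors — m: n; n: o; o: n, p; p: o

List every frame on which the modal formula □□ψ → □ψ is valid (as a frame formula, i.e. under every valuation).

This is the axiom for density; its first-order frame correspondent is ∀x ∀y (Rxy → ∃z (Rxz ∧ Rzy)).
F1: fails — R31 but no z with R3z and Rz1.
F2: fails — R31 but no z with R3z and Rz1.
F3: fails — Ron but no z with Roz and Rzn.
Valid on no frame.

none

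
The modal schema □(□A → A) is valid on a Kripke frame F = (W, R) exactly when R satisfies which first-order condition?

shift-reflexivity

This schema is the T□ axiom.
It corresponds to shift-reflexivity: ∀x ∀y (Rxy → Ryy).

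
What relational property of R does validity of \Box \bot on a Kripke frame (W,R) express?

This is the Ver axiom.
Its frame correspondent is emptiness of R — \forall x \forall y \neg Rxy.

emptiness of R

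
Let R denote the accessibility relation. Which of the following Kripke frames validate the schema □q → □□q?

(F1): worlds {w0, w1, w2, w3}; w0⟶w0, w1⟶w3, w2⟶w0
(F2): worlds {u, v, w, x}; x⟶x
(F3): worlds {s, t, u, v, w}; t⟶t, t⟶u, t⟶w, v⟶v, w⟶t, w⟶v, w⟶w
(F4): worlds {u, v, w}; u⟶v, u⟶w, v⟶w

This is the axiom for transitivity; its first-order frame correspondent is ∀x ∀y ∀z (Rxy ∧ Ryz → Rxz).
(F1): ✓.
(F2): ✓.
(F3): fails — Rwt and Rtu but not Rwu.
(F4): ✓.

(F1), (F2), (F4)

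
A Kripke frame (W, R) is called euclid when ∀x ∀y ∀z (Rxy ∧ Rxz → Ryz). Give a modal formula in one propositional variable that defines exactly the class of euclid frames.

The condition is the Euclidean property. The 5 schema ◇r → □◇r defines it.
Suppose ◇r→□◇r is valid. Take Rxy, Rxz and set V(r)={y}. Then ◇r at x, so □◇r at x, so ◇r at z, so some w with Rzw has r; w=y, i.e. Rzy. By symmetry of the argument, Ryz.

◇r → □◇r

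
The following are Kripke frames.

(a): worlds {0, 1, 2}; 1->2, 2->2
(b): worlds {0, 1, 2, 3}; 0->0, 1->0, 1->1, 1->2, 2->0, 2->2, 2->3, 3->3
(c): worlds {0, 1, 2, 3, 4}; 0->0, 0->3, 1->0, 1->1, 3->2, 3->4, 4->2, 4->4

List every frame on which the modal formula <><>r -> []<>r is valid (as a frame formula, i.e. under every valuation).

(a)

This is the axiom for a generalized confluence (Geach) condition; its first-order frame correspondent is forall x forall y forall z ((x R^2 y & xRz) -> exists w (y = w & zRw)).
(a): ✓.
(b): fails — 1R²1, 1R0 but no w with 1=w and 0Rw.
(c): fails — 0R²0, 0R3 but no w with 0=w and 3Rw.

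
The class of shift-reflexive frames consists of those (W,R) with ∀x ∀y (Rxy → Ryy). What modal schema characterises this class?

□(□q → q)

A defining formula is □(□q → q) (the T□ axiom).
Suppose □(□q→q) is valid. Take Rxy and set V(q)={w : Ryw}. Then at y, □q holds; since □(□q→q) at x, □q→q at y, so q at y, i.e. Ryy.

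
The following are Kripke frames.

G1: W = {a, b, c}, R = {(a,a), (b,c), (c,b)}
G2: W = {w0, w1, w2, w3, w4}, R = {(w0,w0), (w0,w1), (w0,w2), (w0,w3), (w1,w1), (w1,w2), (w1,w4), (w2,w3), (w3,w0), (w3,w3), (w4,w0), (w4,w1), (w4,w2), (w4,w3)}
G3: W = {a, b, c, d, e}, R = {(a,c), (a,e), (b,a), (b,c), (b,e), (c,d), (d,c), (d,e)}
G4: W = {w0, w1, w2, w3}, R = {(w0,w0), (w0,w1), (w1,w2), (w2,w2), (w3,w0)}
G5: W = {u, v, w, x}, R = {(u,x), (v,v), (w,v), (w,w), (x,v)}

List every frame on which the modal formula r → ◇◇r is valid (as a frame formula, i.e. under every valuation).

G1

This is the axiom for a generalized confluence (Geach) condition; its first-order frame correspondent is ∀x ∃w (x = w ∧ xR²w).
G1: satisfies the condition.
G2: fails — at w2 but no w with w2=w and w2R²w.
G3: fails — at a but no w with a=w and aR²w.
G4: fails — at w1 but no w with w1=w and w1R²w.
G5: fails — at u but no t with u=t and uR²t.
Valid on: G1.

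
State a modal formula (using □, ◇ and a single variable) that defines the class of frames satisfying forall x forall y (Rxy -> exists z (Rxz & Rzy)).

□□p → □p

This is density; the standard corresponding axiom is C4: □□p → □p.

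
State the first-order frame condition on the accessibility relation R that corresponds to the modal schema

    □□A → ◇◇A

∀x ∃w (xR²w ∧ xR²w)

This is a Sahlqvist (Geach-type) schema ◇^0□^2A → □^0◇^2A.
Minimal-valuation argument: fix x; take any y with xR^0y and any z with xR^0z. Set V(A) to the set of worlds R-reachable from y in exactly 2 steps. Then □^2A holds at y, so the antecedent holds at x; validity forces ◇^2A at z, giving a w with zR^2w and yR^2w.
First-order correspondent: ∀x ∃w (xR²w ∧ xR²w).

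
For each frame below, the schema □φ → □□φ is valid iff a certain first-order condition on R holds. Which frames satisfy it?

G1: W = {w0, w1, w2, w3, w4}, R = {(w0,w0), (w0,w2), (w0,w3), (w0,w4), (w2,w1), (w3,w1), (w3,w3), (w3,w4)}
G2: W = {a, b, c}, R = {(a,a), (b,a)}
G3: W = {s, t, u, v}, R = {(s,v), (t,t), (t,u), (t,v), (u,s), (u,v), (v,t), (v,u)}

G2

Frame correspondent (Sahlqvist): ∀x ∀y ∀z (Rxy ∧ Ryz → Rxz) — i.e. transitivity.
G1: fails — Rw0w2 and Rw2w1 but not Rw0w1.
G2: holds.
G3: fails — Ruv and Rvt but not Rut.
Valid on: G2.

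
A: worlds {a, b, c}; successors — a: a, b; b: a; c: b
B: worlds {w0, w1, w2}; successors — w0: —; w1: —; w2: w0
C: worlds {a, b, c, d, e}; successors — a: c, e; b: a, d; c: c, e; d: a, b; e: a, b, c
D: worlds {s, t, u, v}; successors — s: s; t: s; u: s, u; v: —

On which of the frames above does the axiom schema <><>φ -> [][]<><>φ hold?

A, B

The schema corresponds to a generalized confluence (Geach) condition: forall x forall y forall z ((x R^2 y & x R^2 z) -> exists w (y = w & z R^2 w)).
A: satisfies the condition.
B: satisfies the condition.
C: fails — aR²b, aR²e but no w with b=w and eR²w.
D: fails — uR²u, uR²s but no w with u=w and sR²w.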